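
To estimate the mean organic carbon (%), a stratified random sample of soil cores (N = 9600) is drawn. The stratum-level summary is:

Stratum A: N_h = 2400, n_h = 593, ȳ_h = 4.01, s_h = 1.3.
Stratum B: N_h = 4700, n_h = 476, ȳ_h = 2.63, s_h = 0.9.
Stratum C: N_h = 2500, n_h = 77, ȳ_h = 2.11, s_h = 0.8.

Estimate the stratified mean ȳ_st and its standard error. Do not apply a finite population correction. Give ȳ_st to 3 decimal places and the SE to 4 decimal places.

ȳ_st = Σ W_h ȳ_h = (2400·4.01 + 4700·2.63 + 2500·2.11)/9600 = 2.83958
V̂(ȳ_st) = Σ W_h² s_h²/n_h, with W_h = N_h/N and N = 9600:
  stratum A: (2400/9600)²·1.3²/593 = 0.00017812
  stratum B: (4700/9600)²·0.9²/476 = 0.000407879
  stratum C: (2500/9600)²·0.8²/77 = 0.000563672
V̂(ȳ_st) = 0.00114967
SE(ȳ_st) = √0.00114967 = 0.0339068

ȳ_st ≈ 2.840, SE ≈ 0.0339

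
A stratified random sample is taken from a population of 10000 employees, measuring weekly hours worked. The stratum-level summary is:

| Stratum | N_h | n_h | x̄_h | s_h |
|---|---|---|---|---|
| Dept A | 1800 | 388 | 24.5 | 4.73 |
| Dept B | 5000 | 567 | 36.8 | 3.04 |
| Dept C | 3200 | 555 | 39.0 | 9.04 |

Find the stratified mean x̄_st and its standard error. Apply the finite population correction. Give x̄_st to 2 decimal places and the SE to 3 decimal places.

x̄_st = Σ W_h x̄_h = (1800·24.5 + 5000·36.8 + 3200·39.0)/10000 = 35.29000
V̂(x̄_st) = Σ W_h² (1 − n_h/N_h) s_h²/n_h, with W_h = N_h/N and N = 10000:
  stratum Dept A: (1800/10000)²·(1 − 388/1800)·4.73²/388 = 0.00146554
  stratum Dept B: (5000/10000)²·(1 − 567/5000)·3.04²/567 = 0.0036127
  stratum Dept C: (3200/10000)²·(1 − 555/3200)·9.04²/555 = 0.0124629
V̂(x̄_st) = 0.0175412
SE(x̄_st) = √0.0175412 = 0.132443

x̄_st ≈ 35.29, SE ≈ 0.132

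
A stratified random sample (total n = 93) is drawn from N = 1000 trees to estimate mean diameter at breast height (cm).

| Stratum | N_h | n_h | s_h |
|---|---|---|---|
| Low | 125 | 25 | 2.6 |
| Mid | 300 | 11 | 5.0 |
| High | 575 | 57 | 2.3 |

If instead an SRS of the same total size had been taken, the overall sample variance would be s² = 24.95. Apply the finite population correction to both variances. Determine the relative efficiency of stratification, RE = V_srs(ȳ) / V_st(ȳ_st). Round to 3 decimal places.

V̂(ȳ_st) = Σ W_h² (1 − n_h/N_h) s_h²/n_h, with W_h = N_h/N and N = 1000:
  stratum Low: (125/1000)²·(1 − 25/125)·2.6²/25 = 0.00338
  stratum Mid: (300/1000)²·(1 − 11/300)·5.0²/11 = 0.197045
  stratum High: (575/1000)²·(1 − 57/575)·2.3²/57 = 0.0276426
V_st = 0.228068
V_srs = (1 − 93/1000)·24.95/93 = 0.24333
Relative efficiency = V_srs / V_st = 0.24333/0.228068 = 1.0669

RE ≈ 1.067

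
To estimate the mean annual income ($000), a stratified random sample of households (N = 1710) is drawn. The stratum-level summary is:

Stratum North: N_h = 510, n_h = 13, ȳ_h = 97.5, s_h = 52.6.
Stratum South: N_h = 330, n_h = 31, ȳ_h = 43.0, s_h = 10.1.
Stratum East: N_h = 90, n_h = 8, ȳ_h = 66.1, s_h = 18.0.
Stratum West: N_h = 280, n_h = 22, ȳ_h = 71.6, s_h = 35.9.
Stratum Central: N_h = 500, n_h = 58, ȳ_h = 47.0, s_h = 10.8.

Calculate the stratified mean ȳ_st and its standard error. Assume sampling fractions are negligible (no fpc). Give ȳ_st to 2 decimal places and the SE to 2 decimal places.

ȳ_st = Σ W_h ȳ_h = (510·97.5 + 330·43.0 + 90·66.1 + 280·71.6 + 500·47.0)/1710 = 66.32281
V̂(ȳ_st) = Σ W_h² s_h²/n_h, with W_h = N_h/N and N = 1710:
  stratum North: (510/1710)²·52.6²/13 = 18.9311
  stratum South: (330/1710)²·10.1²/31 = 0.122551
  stratum East: (90/1710)²·18.0²/8 = 0.112188
  stratum West: (280/1710)²·35.9²/22 = 1.57069
  stratum Central: (500/1710)²·10.8²/58 = 0.171936
V̂(ȳ_st) = 20.9085
SE(ȳ_st) = √20.9085 = 4.57258

ȳ_st ≈ 66.32, SE ≈ 4.57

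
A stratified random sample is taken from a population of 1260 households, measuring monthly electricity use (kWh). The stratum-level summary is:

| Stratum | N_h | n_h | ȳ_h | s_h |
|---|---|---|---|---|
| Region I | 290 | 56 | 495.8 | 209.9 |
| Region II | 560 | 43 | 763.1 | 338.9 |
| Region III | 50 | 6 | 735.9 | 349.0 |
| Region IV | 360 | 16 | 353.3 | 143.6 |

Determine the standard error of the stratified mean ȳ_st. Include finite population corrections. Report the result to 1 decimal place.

SE(ȳ_st) ≈ 25.5

V̂(ȳ_st) = Σ W_h² (1 − n_h/N_h) s_h²/n_h, with W_h = N_h/N and N = 1260:
  stratum Region I: (290/1260)²·(1 − 56/290)·209.9²/56 = 33.6287
  stratum Region II: (560/1260)²·(1 − 43/560)·338.9²/43 = 487.093
  stratum Region III: (50/1260)²·(1 − 6/50)·349.0²/6 = 28.1307
  stratum Region IV: (360/1260)²·(1 − 16/360)·143.6²/16 = 100.533
V̂(ȳ_st) = 649.386
SE(ȳ_st) = √649.386 = 25.483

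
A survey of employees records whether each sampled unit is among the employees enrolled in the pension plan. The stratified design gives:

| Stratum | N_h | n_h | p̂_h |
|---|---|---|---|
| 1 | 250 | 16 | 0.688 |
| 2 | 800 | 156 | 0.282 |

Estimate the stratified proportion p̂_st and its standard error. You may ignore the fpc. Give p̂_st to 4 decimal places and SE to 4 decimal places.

N = 1050; stratum weights W_h = N_h/N.
p̂_st = Σ W_h p̂_h = (250·0.688 + 800·0.282)/1050 = 0.37867
V̂(p̂_st) = Σ W_h² p̂_h(1−p̂_h)/(n_h−1):
  stratum 1: (250/1050)²·0.688·0.312/15 = 0.000811247
  stratum 2: (800/1050)²·0.282·0.718/155 = 0.000758304
V̂(p̂_st) = 0.00156955; SE = √V̂ = 0.0396176

p̂_st ≈ 0.3787, SE ≈ 0.0396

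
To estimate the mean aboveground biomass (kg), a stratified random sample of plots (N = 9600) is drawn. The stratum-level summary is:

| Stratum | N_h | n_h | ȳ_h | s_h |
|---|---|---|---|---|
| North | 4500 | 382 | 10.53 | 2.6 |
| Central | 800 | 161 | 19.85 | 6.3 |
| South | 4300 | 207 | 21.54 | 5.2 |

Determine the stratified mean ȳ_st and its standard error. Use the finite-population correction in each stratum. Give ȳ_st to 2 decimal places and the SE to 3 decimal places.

ȳ_st ≈ 16.24, SE ≈ 0.173

ȳ_st = Σ W_h ȳ_h = (4500·10.53 + 800·19.85 + 4300·21.54)/9600 = 16.23823
V̂(ȳ_st) = Σ W_h² (1 − n_h/N_h) s_h²/n_h, with W_h = N_h/N and N = 9600:
  stratum North: (4500/9600)²·(1 − 382/4500)·2.6²/382 = 0.00355828
  stratum Central: (800/9600)²·(1 − 161/800)·6.3²/161 = 0.00136743
  stratum South: (4300/9600)²·(1 − 207/4300)·5.2²/207 = 0.0249462
V̂(ȳ_st) = 0.0298719
SE(ȳ_st) = √0.0298719 = 0.172835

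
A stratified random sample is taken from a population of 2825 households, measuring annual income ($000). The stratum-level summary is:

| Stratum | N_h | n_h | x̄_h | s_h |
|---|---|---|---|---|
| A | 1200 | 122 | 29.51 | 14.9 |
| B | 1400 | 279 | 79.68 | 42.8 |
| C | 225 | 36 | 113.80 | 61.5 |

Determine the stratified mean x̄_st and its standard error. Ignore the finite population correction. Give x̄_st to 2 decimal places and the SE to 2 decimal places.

x̄_st ≈ 61.09, SE ≈ 1.61

x̄_st = Σ W_h x̄_h = (1200·29.51 + 1400·79.68 + 225·113.80)/2825 = 61.08637
V̂(x̄_st) = Σ W_h² s_h²/n_h, with W_h = N_h/N and N = 2825:
  stratum A: (1200/2825)²·14.9²/122 = 0.328351
  stratum B: (1400/2825)²·42.8²/279 = 1.61251
  stratum C: (225/2825)²·61.5²/36 = 0.666463
V̂(x̄_st) = 2.60732
SE(x̄_st) = √2.60732 = 1.61472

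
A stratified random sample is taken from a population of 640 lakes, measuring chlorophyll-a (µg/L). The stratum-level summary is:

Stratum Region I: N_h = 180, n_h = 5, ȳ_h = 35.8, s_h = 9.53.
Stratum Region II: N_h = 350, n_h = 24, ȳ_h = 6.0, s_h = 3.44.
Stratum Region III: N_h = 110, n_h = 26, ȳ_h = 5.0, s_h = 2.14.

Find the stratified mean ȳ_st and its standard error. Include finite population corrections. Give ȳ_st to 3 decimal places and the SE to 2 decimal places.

ȳ_st ≈ 14.209, SE ≈ 1.24

ȳ_st = Σ W_h ȳ_h = (180·35.8 + 350·6.0 + 110·5.0)/640 = 14.20937
V̂(ȳ_st) = Σ W_h² (1 − n_h/N_h) s_h²/n_h, with W_h = N_h/N and N = 640:
  stratum Region I: (180/640)²·(1 − 5/180)·9.53²/5 = 1.3969
  stratum Region II: (350/640)²·(1 − 24/350)·3.44²/24 = 0.137351
  stratum Region III: (110/640)²·(1 − 26/110)·2.14²/26 = 0.00397344
V̂(ȳ_st) = 1.53823
SE(ȳ_st) = √1.53823 = 1.24025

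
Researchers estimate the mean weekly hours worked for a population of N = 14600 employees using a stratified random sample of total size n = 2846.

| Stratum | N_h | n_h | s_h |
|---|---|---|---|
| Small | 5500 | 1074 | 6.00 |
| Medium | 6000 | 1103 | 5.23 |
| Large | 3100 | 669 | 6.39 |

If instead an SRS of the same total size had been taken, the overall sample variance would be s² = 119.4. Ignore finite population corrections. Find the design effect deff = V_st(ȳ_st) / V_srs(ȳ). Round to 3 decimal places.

deff ≈ 0.279

V̂(ȳ_st) = Σ W_h² s_h²/n_h, with W_h = N_h/N and N = 14600:
  stratum Small: (5500/14600)²·6.00²/1074 = 0.00475683
  stratum Medium: (6000/14600)²·5.23²/1103 = 0.00418817
  stratum Large: (3100/14600)²·6.39²/669 = 0.00275165
V_st = 0.0116967
V_srs = s²/n = 119.4/2846 = 0.0419536
deff = V_st / V_srs = 0.0116967/0.0419536 = 0.2788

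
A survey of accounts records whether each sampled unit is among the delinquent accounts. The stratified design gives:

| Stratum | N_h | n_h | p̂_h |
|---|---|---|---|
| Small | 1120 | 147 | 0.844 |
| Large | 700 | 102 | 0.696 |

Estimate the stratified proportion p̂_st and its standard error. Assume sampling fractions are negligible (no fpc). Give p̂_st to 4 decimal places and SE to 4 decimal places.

p̂_st ≈ 0.7871, SE ≈ 0.0255

N = 1820; stratum weights W_h = N_h/N.
p̂_st = Σ W_h p̂_h = (1120·0.844 + 700·0.696)/1820 = 0.78708
V̂(p̂_st) = Σ W_h² p̂_h(1−p̂_h)/(n_h−1):
  stratum Small: (1120/1820)²·0.844·0.156/146 = 0.000341513
  stratum Large: (700/1820)²·0.696·0.304/101 = 0.000309895
V̂(p̂_st) = 0.000651408; SE = √V̂ = 0.0255227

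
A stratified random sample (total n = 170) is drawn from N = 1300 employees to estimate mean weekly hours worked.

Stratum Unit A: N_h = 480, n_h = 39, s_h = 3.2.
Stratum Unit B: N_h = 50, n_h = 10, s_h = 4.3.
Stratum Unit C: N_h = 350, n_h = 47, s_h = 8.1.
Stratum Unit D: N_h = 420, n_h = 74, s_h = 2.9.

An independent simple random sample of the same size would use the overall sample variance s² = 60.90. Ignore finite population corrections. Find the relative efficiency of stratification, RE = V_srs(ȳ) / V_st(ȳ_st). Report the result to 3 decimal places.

V̂(ȳ_st) = Σ W_h² s_h²/n_h, with W_h = N_h/N and N = 1300:
  stratum Unit A: (480/1300)²·3.2²/39 = 0.0357957
  stratum Unit B: (50/1300)²·4.3²/10 = 0.00273521
  stratum Unit C: (350/1300)²·8.1²/47 = 0.101186
  stratum Unit D: (420/1300)²·2.9²/74 = 0.0118625
V_st = 0.15158
V_srs = s²/n = 60.90/170 = 0.358235
Relative efficiency = V_srs / V_st = 0.358235/0.15158 = 2.3633

RE ≈ 2.363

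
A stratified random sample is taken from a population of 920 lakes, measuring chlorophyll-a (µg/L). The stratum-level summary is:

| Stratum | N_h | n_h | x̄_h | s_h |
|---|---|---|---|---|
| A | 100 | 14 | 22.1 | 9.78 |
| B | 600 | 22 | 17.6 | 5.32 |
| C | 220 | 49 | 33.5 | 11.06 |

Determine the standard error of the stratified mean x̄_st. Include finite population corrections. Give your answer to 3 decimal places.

V̂(x̄_st) = Σ W_h² (1 − n_h/N_h) s_h²/n_h, with W_h = N_h/N and N = 920:
  stratum A: (100/920)²·(1 − 14/100)·9.78²/14 = 0.0694181
  stratum B: (600/920)²·(1 − 22/600)·5.32²/22 = 0.527113
  stratum C: (220/920)²·(1 − 49/220)·11.06²/49 = 0.110958
V̂(x̄_st) = 0.707489
SE(x̄_st) = √0.707489 = 0.841124

SE(x̄_st) ≈ 0.841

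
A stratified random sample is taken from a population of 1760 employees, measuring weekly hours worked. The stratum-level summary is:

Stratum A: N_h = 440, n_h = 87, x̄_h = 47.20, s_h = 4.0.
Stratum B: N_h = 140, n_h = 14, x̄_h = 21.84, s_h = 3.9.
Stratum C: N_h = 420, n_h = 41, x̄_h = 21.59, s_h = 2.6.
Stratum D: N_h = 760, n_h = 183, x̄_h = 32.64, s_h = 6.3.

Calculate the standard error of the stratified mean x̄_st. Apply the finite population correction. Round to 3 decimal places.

SE(x̄_st) ≈ 0.234

V̂(x̄_st) = Σ W_h² (1 − n_h/N_h) s_h²/n_h, with W_h = N_h/N and N = 1760:
  stratum A: (440/1760)²·(1 − 87/440)·4.0²/87 = 0.00922153
  stratum B: (140/1760)²·(1 − 14/140)·3.9²/14 = 0.00618692
  stratum C: (420/1760)²·(1 − 41/420)·2.6²/41 = 0.00847278
  stratum D: (760/1760)²·(1 − 183/760)·6.3²/183 = 0.0307039
V̂(x̄_st) = 0.0545852
SE(x̄_st) = √0.0545852 = 0.233635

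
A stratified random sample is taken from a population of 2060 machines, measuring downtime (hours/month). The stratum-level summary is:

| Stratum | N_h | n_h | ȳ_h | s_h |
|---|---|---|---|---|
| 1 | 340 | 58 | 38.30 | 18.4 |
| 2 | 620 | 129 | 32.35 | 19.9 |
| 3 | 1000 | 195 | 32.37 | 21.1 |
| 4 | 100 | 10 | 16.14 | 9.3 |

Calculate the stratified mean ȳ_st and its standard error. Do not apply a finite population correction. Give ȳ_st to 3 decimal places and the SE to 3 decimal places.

ȳ_st ≈ 32.555, SE ≈ 0.998

ȳ_st = Σ W_h ȳ_h = (340·38.30 + 620·32.35 + 1000·32.37 + 100·16.14)/2060 = 32.55485
V̂(ȳ_st) = Σ W_h² s_h²/n_h, with W_h = N_h/N and N = 2060:
  stratum 1: (340/2060)²·18.4²/58 = 0.159012
  stratum 2: (620/2060)²·19.9²/129 = 0.278077
  stratum 3: (1000/2060)²·21.1²/195 = 0.538017
  stratum 4: (100/2060)²·9.3²/10 = 0.0203813
V̂(ȳ_st) = 0.995488
SE(ȳ_st) = √0.995488 = 0.997741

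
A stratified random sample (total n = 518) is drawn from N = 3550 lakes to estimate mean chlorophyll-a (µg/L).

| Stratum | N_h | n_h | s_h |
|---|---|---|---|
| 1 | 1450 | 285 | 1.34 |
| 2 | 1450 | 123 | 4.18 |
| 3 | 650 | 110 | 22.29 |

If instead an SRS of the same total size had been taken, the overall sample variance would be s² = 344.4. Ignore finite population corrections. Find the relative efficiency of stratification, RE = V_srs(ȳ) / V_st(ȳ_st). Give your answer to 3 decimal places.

V̂(ȳ_st) = Σ W_h² s_h²/n_h, with W_h = N_h/N and N = 3550:
  stratum 1: (1450/3550)²·1.34²/285 = 0.0010511
  stratum 2: (1450/3550)²·4.18²/123 = 0.0236988
  stratum 3: (650/3550)²·22.29²/110 = 0.151425
V_st = 0.176175
V_srs = s²/n = 344.4/518 = 0.664865
Relative efficiency = V_srs / V_st = 0.664865/0.176175 = 3.7739

RE ≈ 3.774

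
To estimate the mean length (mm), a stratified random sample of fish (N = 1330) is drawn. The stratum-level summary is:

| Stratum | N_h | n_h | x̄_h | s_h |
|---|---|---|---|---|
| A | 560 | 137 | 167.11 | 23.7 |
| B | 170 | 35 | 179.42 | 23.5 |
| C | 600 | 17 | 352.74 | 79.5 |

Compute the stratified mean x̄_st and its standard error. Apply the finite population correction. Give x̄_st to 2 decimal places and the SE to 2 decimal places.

x̄_st = Σ W_h x̄_h = (560·167.11 + 170·179.42 + 600·352.74)/1330 = 252.42632
V̂(x̄_st) = Σ W_h² (1 − n_h/N_h) s_h²/n_h, with W_h = N_h/N and N = 1330:
  stratum A: (560/1330)²·(1 − 137/560)·23.7²/137 = 0.549037
  stratum B: (170/1330)²·(1 − 35/170)·23.5²/35 = 0.204714
  stratum C: (600/1330)²·(1 − 17/600)·79.5²/17 = 73.5194
V̂(x̄_st) = 74.2731
SE(x̄_st) = √74.2731 = 8.61819

x̄_st ≈ 252.43, SE ≈ 8.62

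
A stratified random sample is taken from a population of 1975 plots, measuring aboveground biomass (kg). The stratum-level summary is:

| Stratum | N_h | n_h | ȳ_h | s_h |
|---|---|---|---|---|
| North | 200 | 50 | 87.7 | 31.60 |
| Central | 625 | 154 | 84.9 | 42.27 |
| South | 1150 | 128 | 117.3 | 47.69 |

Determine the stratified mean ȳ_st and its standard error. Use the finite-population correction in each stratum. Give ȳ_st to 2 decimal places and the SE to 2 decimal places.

ȳ_st = Σ W_h ȳ_h = (200·87.7 + 625·84.9 + 1150·117.3)/1975 = 104.04937
V̂(ȳ_st) = Σ W_h² (1 − n_h/N_h) s_h²/n_h, with W_h = N_h/N and N = 1975:
  stratum North: (200/1975)²·(1 − 50/200)·31.60²/50 = 0.1536
  stratum Central: (625/1975)²·(1 − 154/625)·42.27²/154 = 0.87561
  stratum South: (1150/1975)²·(1 − 128/1150)·47.69²/128 = 5.35376
V̂(ȳ_st) = 6.38297
SE(ȳ_st) = √6.38297 = 2.52645

ȳ_st ≈ 104.05, SE ≈ 2.53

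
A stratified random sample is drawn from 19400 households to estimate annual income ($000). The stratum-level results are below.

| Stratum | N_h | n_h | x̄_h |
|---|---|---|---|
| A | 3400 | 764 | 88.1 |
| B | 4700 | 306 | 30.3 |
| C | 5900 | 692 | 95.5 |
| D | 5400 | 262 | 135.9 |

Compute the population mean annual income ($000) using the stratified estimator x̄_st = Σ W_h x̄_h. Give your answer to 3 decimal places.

N = Σ N_h = 19400. Stratum weights W_h = N_h/N.
x̄_st = (3400·88.1 + 4700·30.3 + 5900·95.5 + 5400·135.9) / 19400 = 89.65258

x̄_st ≈ 89.653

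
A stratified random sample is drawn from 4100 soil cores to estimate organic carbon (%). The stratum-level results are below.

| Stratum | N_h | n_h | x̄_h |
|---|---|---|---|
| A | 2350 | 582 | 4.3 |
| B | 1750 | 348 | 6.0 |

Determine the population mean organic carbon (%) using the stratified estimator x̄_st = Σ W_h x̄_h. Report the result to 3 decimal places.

N = Σ N_h = 4100. Stratum weights W_h = N_h/N.
x̄_st = (2350·4.3 + 1750·6.0) / 4100 = 5.02561

x̄_st ≈ 5.026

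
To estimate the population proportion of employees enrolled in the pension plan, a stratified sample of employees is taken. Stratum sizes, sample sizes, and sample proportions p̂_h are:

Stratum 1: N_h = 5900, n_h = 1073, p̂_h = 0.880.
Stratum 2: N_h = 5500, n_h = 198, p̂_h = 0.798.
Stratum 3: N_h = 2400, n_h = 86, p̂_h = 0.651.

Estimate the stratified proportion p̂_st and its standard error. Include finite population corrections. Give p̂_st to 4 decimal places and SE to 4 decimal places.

p̂_st ≈ 0.8075, SE ≈ 0.0148

N = 13800; stratum weights W_h = N_h/N.
p̂_st = Σ W_h p̂_h = (5900·0.880 + 5500·0.798 + 2400·0.651)/13800 = 0.80749
V̂(p̂_st) = Σ W_h² (1 − n_h/N_h) p̂_h(1−p̂_h)/(n_h−1):
  stratum 1: (5900/13800)²·(1 − 1073/5900)·0.880·0.120/1072 = 1.47313e-05
  stratum 2: (5500/13800)²·(1 − 198/5500)·0.798·0.202/197 = 0.000125295
  stratum 3: (2400/13800)²·(1 − 86/2400)·0.651·0.349/85 = 7.79478e-05
V̂(p̂_st) = 0.000217974; SE = √V̂ = 0.0147639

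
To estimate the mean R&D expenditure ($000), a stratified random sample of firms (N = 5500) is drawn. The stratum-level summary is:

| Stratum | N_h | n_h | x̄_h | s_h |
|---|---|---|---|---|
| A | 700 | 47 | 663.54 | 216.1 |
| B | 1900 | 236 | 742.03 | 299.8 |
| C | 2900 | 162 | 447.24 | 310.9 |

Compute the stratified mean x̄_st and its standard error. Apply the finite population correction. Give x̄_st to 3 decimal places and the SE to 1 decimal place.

x̄_st ≈ 576.606, SE ≈ 14.5

x̄_st = Σ W_h x̄_h = (700·663.54 + 1900·742.03 + 2900·447.24)/5500 = 576.60564
V̂(x̄_st) = Σ W_h² (1 − n_h/N_h) s_h²/n_h, with W_h = N_h/N and N = 5500:
  stratum A: (700/5500)²·(1 − 47/700)·216.1²/47 = 15.014
  stratum B: (1900/5500)²·(1 − 236/1900)·299.8²/236 = 39.8046
  stratum C: (2900/5500)²·(1 − 162/2900)·310.9²/162 = 156.615
V̂(x̄_st) = 211.433
SE(x̄_st) = √211.433 = 14.5407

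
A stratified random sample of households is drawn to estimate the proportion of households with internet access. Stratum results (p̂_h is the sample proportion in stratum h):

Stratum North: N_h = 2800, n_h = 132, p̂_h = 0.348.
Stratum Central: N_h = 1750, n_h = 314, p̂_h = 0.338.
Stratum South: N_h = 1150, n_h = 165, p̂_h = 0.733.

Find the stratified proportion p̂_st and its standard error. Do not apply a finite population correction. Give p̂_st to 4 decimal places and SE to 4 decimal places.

N = 5700; stratum weights W_h = N_h/N.
p̂_st = Σ W_h p̂_h = (2800·0.348 + 1750·0.338 + 1150·0.733)/5700 = 0.42261
V̂(p̂_st) = Σ W_h² p̂_h(1−p̂_h)/(n_h−1):
  stratum North: (2800/5700)²·0.348·0.652/131 = 0.000417948
  stratum Central: (1750/5700)²·0.338·0.662/313 = 6.7384e-05
  stratum South: (1150/5700)²·0.733·0.267/164 = 4.85755e-05
V̂(p̂_st) = 0.000533907; SE = √V̂ = 0.0231064

p̂_st ≈ 0.4226, SE ≈ 0.0231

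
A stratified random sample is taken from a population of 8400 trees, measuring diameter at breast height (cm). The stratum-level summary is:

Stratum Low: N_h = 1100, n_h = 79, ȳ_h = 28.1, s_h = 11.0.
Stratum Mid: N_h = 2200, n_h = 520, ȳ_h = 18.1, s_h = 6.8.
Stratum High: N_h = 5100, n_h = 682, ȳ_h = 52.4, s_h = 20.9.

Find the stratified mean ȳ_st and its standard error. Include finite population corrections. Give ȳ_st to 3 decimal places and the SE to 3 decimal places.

ȳ_st = Σ W_h ȳ_h = (1100·28.1 + 2200·18.1 + 5100·52.4)/8400 = 40.23452
V̂(ȳ_st) = Σ W_h² (1 − n_h/N_h) s_h²/n_h, with W_h = N_h/N and N = 8400:
  stratum Low: (1100/8400)²·(1 − 79/1100)·11.0²/79 = 0.0243791
  stratum Mid: (2200/8400)²·(1 − 520/2200)·6.8²/520 = 0.00465788
  stratum High: (5100/8400)²·(1 − 682/5100)·20.9²/682 = 0.204525
V̂(ȳ_st) = 0.233562
SE(ȳ_st) = √0.233562 = 0.483282

ȳ_st ≈ 40.235, SE ≈ 0.483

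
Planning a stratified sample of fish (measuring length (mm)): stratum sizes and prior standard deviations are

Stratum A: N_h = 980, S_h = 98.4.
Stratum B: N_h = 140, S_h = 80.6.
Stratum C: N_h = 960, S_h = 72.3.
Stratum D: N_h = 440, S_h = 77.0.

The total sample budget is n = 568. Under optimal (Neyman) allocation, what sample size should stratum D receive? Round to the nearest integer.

Neyman allocation: n_h = n · N_h S_h / Σ N_i S_i, with n = 568.
  stratum A: N_h·S_h = 980·98.4 = 96432.00
  stratum B: N_h·S_h = 140·80.6 = 11284.00
  stratum C: N_h·S_h = 960·72.3 = 69408.00
  stratum D: N_h·S_h = 440·77.0 = 33880.00
Σ N_h S_h = 211004.00
n for stratum D = 568·33880.00/211004.00 = 91.201 → 91

91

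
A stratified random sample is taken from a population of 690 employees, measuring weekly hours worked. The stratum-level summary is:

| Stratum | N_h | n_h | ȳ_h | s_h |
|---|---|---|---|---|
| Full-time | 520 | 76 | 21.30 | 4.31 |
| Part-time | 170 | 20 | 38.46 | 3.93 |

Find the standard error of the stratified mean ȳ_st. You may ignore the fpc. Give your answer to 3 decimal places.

V̂(ȳ_st) = Σ W_h² s_h²/n_h, with W_h = N_h/N and N = 690:
  stratum Full-time: (520/690)²·4.31²/76 = 0.138819
  stratum Part-time: (170/690)²·3.93²/20 = 0.0468765
V̂(ȳ_st) = 0.185696
SE(ȳ_st) = √0.185696 = 0.430924

SE(ȳ_st) ≈ 0.431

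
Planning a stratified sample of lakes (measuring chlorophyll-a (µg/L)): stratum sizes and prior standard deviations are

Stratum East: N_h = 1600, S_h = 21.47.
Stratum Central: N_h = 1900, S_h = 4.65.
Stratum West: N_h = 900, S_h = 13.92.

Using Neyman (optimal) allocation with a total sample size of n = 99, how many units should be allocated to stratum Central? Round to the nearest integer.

16

Neyman allocation: n_h = n · N_h S_h / Σ N_i S_i, with n = 99.
  stratum East: N_h·S_h = 1600·21.47 = 34352.00
  stratum Central: N_h·S_h = 1900·4.65 = 8835.00
  stratum West: N_h·S_h = 900·13.92 = 12528.00
Σ N_h S_h = 55715.00
n for stratum Central = 99·8835.00/55715.00 = 15.699 → 16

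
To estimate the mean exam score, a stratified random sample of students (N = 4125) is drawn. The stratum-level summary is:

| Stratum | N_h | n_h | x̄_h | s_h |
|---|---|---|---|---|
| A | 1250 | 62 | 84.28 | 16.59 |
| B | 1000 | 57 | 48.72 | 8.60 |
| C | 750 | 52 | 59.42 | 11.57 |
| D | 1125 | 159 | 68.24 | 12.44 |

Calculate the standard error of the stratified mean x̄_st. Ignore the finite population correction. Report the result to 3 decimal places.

V̂(x̄_st) = Σ W_h² s_h²/n_h, with W_h = N_h/N and N = 4125:
  stratum A: (1250/4125)²·16.59²/62 = 0.407637
  stratum B: (1000/4125)²·8.60²/57 = 0.076256
  stratum C: (750/4125)²·11.57²/52 = 0.0851017
  stratum D: (1125/4125)²·12.44²/159 = 0.0723937
V̂(x̄_st) = 0.641388
SE(x̄_st) = √0.641388 = 0.800867

SE(x̄_st) ≈ 0.801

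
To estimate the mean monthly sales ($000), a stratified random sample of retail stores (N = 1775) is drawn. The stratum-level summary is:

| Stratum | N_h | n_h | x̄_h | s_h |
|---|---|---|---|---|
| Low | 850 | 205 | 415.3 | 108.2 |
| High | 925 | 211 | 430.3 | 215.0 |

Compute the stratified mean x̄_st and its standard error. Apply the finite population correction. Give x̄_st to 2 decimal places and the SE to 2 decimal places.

x̄_st ≈ 423.12, SE ≈ 7.47

x̄_st = Σ W_h x̄_h = (850·415.3 + 925·430.3)/1775 = 423.11690
V̂(x̄_st) = Σ W_h² (1 − n_h/N_h) s_h²/n_h, with W_h = N_h/N and N = 1775:
  stratum Low: (850/1775)²·(1 − 205/850)·108.2²/205 = 9.93762
  stratum High: (925/1775)²·(1 − 211/925)·215.0²/211 = 45.9238
V̂(x̄_st) = 55.8614
SE(x̄_st) = √55.8614 = 7.47405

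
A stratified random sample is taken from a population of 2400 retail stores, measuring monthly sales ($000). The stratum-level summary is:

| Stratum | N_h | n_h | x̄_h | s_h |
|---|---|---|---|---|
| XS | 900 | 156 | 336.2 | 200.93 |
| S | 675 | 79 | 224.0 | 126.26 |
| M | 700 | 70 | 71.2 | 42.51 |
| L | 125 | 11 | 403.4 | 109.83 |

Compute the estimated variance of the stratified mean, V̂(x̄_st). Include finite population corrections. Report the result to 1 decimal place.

V̂(x̄_st) ≈ 48.9

V̂(x̄_st) = Σ W_h² (1 − n_h/N_h) s_h²/n_h, with W_h = N_h/N and N = 2400:
  stratum XS: (900/2400)²·(1 − 156/900)·200.93²/156 = 30.0855
  stratum S: (675/2400)²·(1 − 79/675)·126.26²/79 = 14.0939
  stratum M: (700/2400)²·(1 − 70/700)·42.51²/70 = 1.97652
  stratum L: (125/2400)²·(1 − 11/125)·109.83²/11 = 2.71295
V̂(x̄_st) = 48.8689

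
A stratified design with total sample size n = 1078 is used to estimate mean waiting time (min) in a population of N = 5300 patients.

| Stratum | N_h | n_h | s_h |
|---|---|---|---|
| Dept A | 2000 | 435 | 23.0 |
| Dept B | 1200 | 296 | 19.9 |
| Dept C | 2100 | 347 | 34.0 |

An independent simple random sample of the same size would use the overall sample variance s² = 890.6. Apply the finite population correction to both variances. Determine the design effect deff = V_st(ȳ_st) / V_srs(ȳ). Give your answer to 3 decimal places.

deff ≈ 0.948

V̂(ȳ_st) = Σ W_h² (1 − n_h/N_h) s_h²/n_h, with W_h = N_h/N and N = 5300:
  stratum Dept A: (2000/5300)²·(1 − 435/2000)·23.0²/435 = 0.135506
  stratum Dept B: (1200/5300)²·(1 − 296/1200)·19.9²/296 = 0.0516669
  stratum Dept C: (2100/5300)²·(1 − 347/2100)·34.0²/347 = 0.436594
V_st = 0.623767
V_srs = (1 − 1078/5300)·890.6/1078 = 0.658122
deff = V_st / V_srs = 0.623767/0.658122 = 0.9478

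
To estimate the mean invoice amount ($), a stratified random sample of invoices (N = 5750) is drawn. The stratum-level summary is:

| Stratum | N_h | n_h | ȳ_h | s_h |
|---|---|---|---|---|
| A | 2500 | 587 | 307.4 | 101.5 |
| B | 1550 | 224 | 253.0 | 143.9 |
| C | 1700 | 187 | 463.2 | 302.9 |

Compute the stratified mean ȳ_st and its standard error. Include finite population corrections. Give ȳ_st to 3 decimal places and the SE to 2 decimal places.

ȳ_st ≈ 338.798, SE ≈ 6.82

ȳ_st = Σ W_h ȳ_h = (2500·307.4 + 1550·253.0 + 1700·463.2)/5750 = 338.79826
V̂(ȳ_st) = Σ W_h² (1 − n_h/N_h) s_h²/n_h, with W_h = N_h/N and N = 5750:
  stratum A: (2500/5750)²·(1 − 587/2500)·101.5²/587 = 2.53871
  stratum B: (1550/5750)²·(1 − 224/1550)·143.9²/224 = 5.74663
  stratum C: (1700/5750)²·(1 − 187/1700)·302.9²/187 = 38.1689
V̂(ȳ_st) = 46.4542
SE(ȳ_st) = √46.4542 = 6.81573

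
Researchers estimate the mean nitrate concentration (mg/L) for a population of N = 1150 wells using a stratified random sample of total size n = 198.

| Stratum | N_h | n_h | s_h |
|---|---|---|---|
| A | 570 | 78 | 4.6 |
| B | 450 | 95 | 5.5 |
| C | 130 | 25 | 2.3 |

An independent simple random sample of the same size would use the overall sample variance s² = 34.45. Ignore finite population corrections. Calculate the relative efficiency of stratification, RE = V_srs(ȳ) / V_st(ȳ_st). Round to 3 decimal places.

V̂(ȳ_st) = Σ W_h² s_h²/n_h, with W_h = N_h/N and N = 1150:
  stratum A: (570/1150)²·4.6²/78 = 0.0666462
  stratum B: (450/1150)²·5.5²/95 = 0.0487563
  stratum C: (130/1150)²·2.3²/25 = 0.002704
V_st = 0.118106
V_srs = s²/n = 34.45/198 = 0.17399
Relative efficiency = V_srs / V_st = 0.17399/0.118106 = 1.4732

RE ≈ 1.473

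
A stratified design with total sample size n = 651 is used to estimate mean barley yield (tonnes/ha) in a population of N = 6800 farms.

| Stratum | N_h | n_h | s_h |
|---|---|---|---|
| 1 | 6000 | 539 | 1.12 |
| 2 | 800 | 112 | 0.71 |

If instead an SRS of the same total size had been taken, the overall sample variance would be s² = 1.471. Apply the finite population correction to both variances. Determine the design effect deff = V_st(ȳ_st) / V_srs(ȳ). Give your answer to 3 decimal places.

V̂(ȳ_st) = Σ W_h² (1 − n_h/N_h) s_h²/n_h, with W_h = N_h/N and N = 6800:
  stratum 1: (6000/6800)²·(1 − 539/6000)·1.12²/539 = 0.00164912
  stratum 2: (800/6800)²·(1 − 112/800)·0.71²/112 = 5.35746e-05
V_st = 0.0017027
V_srs = (1 − 651/6800)·1.471/651 = 0.00204328
deff = V_st / V_srs = 0.0017027/0.00204328 = 0.8333

deff ≈ 0.833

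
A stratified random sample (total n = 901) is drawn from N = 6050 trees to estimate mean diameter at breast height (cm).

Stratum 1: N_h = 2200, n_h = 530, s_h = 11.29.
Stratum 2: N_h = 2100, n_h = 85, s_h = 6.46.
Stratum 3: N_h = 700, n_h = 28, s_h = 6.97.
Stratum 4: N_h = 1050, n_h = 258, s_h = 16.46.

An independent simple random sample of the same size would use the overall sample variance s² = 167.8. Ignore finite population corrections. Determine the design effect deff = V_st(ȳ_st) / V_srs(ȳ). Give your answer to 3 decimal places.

V̂(ȳ_st) = Σ W_h² s_h²/n_h, with W_h = N_h/N and N = 6050:
  stratum 1: (2200/6050)²·11.29²/530 = 0.0318014
  stratum 2: (2100/6050)²·6.46²/85 = 0.0591526
  stratum 3: (700/6050)²·6.97²/28 = 0.023227
  stratum 4: (1050/6050)²·16.46²/258 = 0.0316306
V_st = 0.145812
V_srs = s²/n = 167.8/901 = 0.186238
deff = V_st / V_srs = 0.145812/0.186238 = 0.7829

deff ≈ 0.783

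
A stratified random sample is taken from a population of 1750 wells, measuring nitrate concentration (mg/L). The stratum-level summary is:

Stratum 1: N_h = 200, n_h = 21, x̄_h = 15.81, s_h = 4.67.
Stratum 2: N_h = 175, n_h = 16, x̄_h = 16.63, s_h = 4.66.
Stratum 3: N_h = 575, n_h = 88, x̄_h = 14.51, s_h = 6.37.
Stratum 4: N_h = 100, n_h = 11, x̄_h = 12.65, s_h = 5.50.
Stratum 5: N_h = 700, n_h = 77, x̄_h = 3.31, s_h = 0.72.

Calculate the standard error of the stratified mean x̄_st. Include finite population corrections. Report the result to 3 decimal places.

V̂(x̄_st) = Σ W_h² (1 − n_h/N_h) s_h²/n_h, with W_h = N_h/N and N = 1750:
  stratum 1: (200/1750)²·(1 − 21/200)·4.67²/21 = 0.0121401
  stratum 2: (175/1750)²·(1 − 16/175)·4.66²/16 = 0.0123314
  stratum 3: (575/1750)²·(1 − 88/575)·6.37²/88 = 0.0421616
  stratum 4: (100/1750)²·(1 − 11/100)·5.50²/11 = 0.00799184
  stratum 5: (700/1750)²·(1 − 77/700)·0.72²/77 = 0.000958703
V̂(x̄_st) = 0.0755836
SE(x̄_st) = √0.0755836 = 0.274925

SE(x̄_st) ≈ 0.275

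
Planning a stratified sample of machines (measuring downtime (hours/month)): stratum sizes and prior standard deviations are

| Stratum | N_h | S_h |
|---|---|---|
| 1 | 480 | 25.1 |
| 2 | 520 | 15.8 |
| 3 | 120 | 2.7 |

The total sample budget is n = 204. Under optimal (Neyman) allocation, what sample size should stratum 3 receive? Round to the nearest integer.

3

Neyman allocation: n_h = n · N_h S_h / Σ N_i S_i, with n = 204.
  stratum 1: N_h·S_h = 480·25.1 = 12048.00
  stratum 2: N_h·S_h = 520·15.8 = 8216.00
  stratum 3: N_h·S_h = 120·2.7 = 324.00
Σ N_h S_h = 20588.00
n for stratum 3 = 204·324.00/20588.00 = 3.210 → 3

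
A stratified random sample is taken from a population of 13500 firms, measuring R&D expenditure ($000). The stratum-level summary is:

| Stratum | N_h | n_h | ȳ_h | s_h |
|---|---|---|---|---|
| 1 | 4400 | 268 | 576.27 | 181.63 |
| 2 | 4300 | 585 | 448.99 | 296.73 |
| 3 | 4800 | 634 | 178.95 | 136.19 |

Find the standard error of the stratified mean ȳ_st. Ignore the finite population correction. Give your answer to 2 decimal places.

SE(ȳ_st) ≈ 5.66

V̂(ȳ_st) = Σ W_h² s_h²/n_h, with W_h = N_h/N and N = 13500:
  stratum 1: (4400/13500)²·181.63²/268 = 13.0761
  stratum 2: (4300/13500)²·296.73²/585 = 15.2699
  stratum 3: (4800/13500)²·136.19²/634 = 3.69842
V̂(ȳ_st) = 32.0444
SE(ȳ_st) = √32.0444 = 5.66078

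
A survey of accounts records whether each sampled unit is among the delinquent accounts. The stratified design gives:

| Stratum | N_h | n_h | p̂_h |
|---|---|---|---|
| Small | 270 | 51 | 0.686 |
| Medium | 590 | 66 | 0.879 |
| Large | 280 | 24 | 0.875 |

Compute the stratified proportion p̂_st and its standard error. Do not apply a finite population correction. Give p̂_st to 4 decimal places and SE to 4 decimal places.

p̂_st ≈ 0.8323, SE ≈ 0.0311

N = 1140; stratum weights W_h = N_h/N.
p̂_st = Σ W_h p̂_h = (270·0.686 + 590·0.879 + 280·0.875)/1140 = 0.83231
V̂(p̂_st) = Σ W_h² p̂_h(1−p̂_h)/(n_h−1):
  stratum Small: (270/1140)²·0.686·0.314/50 = 0.000241658
  stratum Medium: (590/1140)²·0.879·0.121/65 = 0.000438284
  stratum Large: (280/1140)²·0.875·0.125/23 = 0.000286878
V̂(p̂_st) = 0.000966819; SE = √V̂ = 0.0310937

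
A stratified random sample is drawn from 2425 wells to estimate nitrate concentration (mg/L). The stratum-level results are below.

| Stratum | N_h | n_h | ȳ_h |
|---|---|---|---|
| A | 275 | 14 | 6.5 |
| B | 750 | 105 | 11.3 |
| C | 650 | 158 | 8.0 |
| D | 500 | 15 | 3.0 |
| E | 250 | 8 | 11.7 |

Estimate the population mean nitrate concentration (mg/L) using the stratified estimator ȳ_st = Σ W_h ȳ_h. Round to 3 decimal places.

ȳ_st ≈ 8.201

N = Σ N_h = 2425. Stratum weights W_h = N_h/N.
ȳ_st = (275·6.5 + 750·11.3 + 650·8.0 + 500·3.0 + 250·11.7) / 2425 = 8.20103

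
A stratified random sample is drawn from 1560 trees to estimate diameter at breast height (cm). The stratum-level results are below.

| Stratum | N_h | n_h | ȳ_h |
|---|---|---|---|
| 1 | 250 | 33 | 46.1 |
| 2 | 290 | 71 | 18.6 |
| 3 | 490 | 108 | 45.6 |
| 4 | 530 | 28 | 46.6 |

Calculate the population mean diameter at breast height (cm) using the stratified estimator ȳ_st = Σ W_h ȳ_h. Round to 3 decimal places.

N = Σ N_h = 1560. Stratum weights W_h = N_h/N.
ȳ_st = (250·46.1 + 290·18.6 + 490·45.6 + 530·46.6) / 1560 = 41.00064

ȳ_st ≈ 41.001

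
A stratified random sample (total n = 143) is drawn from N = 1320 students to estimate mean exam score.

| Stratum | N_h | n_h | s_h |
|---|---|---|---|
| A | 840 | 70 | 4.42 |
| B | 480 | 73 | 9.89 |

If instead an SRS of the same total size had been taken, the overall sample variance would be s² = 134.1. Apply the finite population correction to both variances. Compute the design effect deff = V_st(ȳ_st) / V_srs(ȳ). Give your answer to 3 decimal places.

V̂(ȳ_st) = Σ W_h² (1 − n_h/N_h) s_h²/n_h, with W_h = N_h/N and N = 1320:
  stratum A: (840/1320)²·(1 − 70/840)·4.42²/70 = 0.103602
  stratum B: (480/1320)²·(1 − 73/480)·9.89²/73 = 0.15023
V_st = 0.253832
V_srs = (1 − 143/1320)·134.1/143 = 0.836171
deff = V_st / V_srs = 0.253832/0.836171 = 0.3036

deff ≈ 0.304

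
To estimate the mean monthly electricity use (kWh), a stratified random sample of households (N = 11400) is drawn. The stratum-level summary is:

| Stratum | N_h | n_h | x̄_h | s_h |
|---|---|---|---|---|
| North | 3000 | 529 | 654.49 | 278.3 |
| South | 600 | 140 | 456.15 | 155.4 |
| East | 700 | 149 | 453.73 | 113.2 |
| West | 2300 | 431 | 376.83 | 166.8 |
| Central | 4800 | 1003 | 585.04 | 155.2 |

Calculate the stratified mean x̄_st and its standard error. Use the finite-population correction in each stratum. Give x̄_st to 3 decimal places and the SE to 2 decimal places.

x̄_st = Σ W_h x̄_h = (3000·654.49 + 600·456.15 + 700·453.73 + 2300·376.83 + 4800·585.04)/11400 = 546.46246
V̂(x̄_st) = Σ W_h² (1 − n_h/N_h) s_h²/n_h, with W_h = N_h/N and N = 11400:
  stratum North: (3000/11400)²·(1 − 529/3000)·278.3²/529 = 8.35132
  stratum South: (600/11400)²·(1 − 140/600)·155.4²/140 = 0.366331
  stratum East: (700/11400)²·(1 − 149/700)·113.2²/149 = 0.255239
  stratum West: (2300/11400)²·(1 − 431/2300)·166.8²/431 = 2.13522
  stratum Central: (4800/11400)²·(1 − 1003/4800)·155.2²/1003 = 3.36786
V̂(x̄_st) = 14.476
SE(x̄_st) = √14.476 = 3.80473

x̄_st ≈ 546.462, SE ≈ 3.80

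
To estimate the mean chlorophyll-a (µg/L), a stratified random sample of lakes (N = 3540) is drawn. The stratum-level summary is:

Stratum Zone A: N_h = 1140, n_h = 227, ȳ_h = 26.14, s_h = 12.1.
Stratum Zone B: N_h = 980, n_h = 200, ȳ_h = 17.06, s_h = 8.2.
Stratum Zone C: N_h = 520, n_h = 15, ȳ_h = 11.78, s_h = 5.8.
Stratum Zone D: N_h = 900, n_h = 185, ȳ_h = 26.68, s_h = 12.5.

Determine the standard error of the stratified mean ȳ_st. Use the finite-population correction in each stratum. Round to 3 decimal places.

SE(ȳ_st) ≈ 0.406

V̂(ȳ_st) = Σ W_h² (1 − n_h/N_h) s_h²/n_h, with W_h = N_h/N and N = 3540:
  stratum Zone A: (1140/3540)²·(1 − 227/1140)·12.1²/227 = 0.0535691
  stratum Zone B: (980/3540)²·(1 − 200/980)·8.2²/200 = 0.0205075
  stratum Zone C: (520/3540)²·(1 − 15/520)·5.8²/15 = 0.0469951
  stratum Zone D: (900/3540)²·(1 − 185/900)·12.5²/185 = 0.0433701
V̂(ȳ_st) = 0.164442
SE(ȳ_st) = √0.164442 = 0.405514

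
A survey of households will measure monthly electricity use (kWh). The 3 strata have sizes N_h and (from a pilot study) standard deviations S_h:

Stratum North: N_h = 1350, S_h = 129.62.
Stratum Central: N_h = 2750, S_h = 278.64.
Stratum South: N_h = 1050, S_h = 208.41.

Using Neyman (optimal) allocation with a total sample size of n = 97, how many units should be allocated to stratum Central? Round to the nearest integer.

64

Neyman allocation: n_h = n · N_h S_h / Σ N_i S_i, with n = 97.
  stratum North: N_h·S_h = 1350·129.62 = 174987.00
  stratum Central: N_h·S_h = 2750·278.64 = 766260.00
  stratum South: N_h·S_h = 1050·208.41 = 218830.50
Σ N_h S_h = 1160077.50
n for stratum Central = 97·766260.00/1160077.50 = 64.071 → 64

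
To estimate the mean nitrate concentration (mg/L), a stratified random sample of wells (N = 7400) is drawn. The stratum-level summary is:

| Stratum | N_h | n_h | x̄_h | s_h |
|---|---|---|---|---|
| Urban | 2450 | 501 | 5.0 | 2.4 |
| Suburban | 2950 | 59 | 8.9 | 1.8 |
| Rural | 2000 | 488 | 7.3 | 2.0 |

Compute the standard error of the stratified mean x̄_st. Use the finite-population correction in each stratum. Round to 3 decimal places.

V̂(x̄_st) = Σ W_h² (1 − n_h/N_h) s_h²/n_h, with W_h = N_h/N and N = 7400:
  stratum Urban: (2450/7400)²·(1 − 501/2450)·2.4²/501 = 0.00100253
  stratum Suburban: (2950/7400)²·(1 − 59/2950)·1.8²/59 = 0.00855263
  stratum Rural: (2000/7400)²·(1 − 488/2000)·2.0²/488 = 0.000452646
V̂(x̄_st) = 0.0100078
SE(x̄_st) = √0.0100078 = 0.100039

SE(x̄_st) ≈ 0.100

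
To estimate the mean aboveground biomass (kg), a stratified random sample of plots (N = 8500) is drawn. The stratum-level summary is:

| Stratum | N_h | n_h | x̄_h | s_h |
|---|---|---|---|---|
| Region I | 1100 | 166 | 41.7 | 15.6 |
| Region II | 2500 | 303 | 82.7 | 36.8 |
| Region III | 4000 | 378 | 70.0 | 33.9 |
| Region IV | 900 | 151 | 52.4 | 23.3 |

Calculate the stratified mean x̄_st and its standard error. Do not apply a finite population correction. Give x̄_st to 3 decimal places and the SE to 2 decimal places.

x̄_st = Σ W_h x̄_h = (1100·41.7 + 2500·82.7 + 4000·70.0 + 900·52.4)/8500 = 68.20941
V̂(x̄_st) = Σ W_h² s_h²/n_h, with W_h = N_h/N and N = 8500:
  stratum Region I: (1100/8500)²·15.6²/166 = 0.0245521
  stratum Region II: (2500/8500)²·36.8²/303 = 0.38663
  stratum Region III: (4000/8500)²·33.9²/378 = 0.673271
  stratum Region IV: (900/8500)²·23.3²/151 = 0.0403071
V̂(x̄_st) = 1.12476
SE(x̄_st) = √1.12476 = 1.06055

x̄_st ≈ 68.209, SE ≈ 1.06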